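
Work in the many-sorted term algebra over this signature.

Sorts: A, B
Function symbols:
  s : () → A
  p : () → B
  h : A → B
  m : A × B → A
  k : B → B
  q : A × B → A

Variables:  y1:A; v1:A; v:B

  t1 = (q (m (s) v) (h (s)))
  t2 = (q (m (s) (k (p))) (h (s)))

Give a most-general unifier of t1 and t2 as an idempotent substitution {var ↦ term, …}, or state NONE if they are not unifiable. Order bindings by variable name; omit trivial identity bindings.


{v ↦ (k (p))}


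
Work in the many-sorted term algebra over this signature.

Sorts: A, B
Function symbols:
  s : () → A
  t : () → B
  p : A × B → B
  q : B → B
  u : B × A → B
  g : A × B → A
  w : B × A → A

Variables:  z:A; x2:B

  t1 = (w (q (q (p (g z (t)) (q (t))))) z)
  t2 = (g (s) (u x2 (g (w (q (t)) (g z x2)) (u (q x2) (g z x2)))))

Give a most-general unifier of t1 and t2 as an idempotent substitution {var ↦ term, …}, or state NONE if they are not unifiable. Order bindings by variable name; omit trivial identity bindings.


NONE (not unifiable)

head clash or occurs-check failure — not unifiable


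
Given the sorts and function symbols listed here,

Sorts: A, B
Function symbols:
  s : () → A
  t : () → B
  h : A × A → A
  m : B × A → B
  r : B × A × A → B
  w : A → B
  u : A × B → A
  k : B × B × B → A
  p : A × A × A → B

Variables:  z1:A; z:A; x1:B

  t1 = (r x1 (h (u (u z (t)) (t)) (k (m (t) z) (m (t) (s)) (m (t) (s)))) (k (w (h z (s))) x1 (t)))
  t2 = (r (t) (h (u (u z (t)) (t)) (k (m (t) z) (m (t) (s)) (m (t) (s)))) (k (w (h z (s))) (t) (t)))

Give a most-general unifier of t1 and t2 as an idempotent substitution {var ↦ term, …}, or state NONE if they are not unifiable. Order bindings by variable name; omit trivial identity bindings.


{x1 ↦ (t)}


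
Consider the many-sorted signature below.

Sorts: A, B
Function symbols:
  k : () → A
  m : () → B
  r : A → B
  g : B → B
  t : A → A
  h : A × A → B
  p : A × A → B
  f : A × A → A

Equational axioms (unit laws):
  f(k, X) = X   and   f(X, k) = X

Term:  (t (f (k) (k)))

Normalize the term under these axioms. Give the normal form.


1. (t (f (k) (k)))  →  (t (k))

normal form = (t (k))


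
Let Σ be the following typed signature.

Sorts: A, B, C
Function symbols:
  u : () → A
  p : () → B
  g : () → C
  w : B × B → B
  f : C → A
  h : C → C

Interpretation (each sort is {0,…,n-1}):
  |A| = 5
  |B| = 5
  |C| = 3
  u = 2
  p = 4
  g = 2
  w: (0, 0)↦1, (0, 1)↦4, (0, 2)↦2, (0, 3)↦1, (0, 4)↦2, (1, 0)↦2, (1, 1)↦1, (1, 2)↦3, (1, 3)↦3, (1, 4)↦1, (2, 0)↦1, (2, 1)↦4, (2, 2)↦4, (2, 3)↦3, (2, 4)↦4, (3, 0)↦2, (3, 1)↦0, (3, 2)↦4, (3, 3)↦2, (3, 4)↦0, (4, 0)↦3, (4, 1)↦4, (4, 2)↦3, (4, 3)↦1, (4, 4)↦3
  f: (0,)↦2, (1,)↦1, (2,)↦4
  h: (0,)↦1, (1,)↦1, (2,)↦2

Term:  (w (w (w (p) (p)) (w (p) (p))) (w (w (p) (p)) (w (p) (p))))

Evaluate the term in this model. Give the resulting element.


value = 4

  p = 4
  p = 4
  (w (p) (p)) = w(4, 4) = 3
  p = 4
  p = 4
  (w (p) (p)) = w(4, 4) = 3
  (w (w (p) (p)) (w (p) (p))) = w(3, 3) = 2
  p = 4
  p = 4
  (w (p) (p)) = w(4, 4) = 3
  p = 4
  p = 4
  (w (p) (p)) = w(4, 4) = 3
  (w (w (p) (p)) (w (p) (p))) = w(3, 3) = 2
  (w (w (w (p) (p)) (w (p) (p))) (w (w (p) (p)) (w (p) (p)))) = w(2, 2) = 4


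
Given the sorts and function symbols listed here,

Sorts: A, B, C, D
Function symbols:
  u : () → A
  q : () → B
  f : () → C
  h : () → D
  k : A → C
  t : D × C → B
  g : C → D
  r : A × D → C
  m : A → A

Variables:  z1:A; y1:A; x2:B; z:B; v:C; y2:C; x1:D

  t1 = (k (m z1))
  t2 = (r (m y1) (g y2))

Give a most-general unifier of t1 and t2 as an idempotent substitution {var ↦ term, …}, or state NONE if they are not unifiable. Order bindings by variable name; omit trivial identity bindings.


head clash or occurs-check failure — not unifiable

NONE (not unifiable)


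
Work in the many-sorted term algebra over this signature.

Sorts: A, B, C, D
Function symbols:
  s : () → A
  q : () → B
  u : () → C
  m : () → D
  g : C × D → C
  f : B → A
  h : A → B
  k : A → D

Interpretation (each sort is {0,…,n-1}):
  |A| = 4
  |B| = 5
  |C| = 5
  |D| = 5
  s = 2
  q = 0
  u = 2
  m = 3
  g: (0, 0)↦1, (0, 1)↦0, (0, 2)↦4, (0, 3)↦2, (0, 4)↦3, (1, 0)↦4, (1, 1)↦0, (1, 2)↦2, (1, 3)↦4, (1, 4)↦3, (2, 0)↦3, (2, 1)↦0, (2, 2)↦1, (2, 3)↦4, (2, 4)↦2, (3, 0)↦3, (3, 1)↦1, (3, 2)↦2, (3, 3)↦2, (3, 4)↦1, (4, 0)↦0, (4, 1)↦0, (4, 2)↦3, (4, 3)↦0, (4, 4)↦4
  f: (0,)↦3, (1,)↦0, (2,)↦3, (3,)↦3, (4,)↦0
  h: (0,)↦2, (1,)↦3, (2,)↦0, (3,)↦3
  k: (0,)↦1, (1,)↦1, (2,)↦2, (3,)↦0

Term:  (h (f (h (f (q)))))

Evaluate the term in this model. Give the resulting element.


  q = 0
  (f (q)) = f(0,) = 3
  (h (f (q))) = h(3,) = 3
  (f (h (f (q)))) = f(3,) = 3
  (h (f (h (f (q))))) = h(3,) = 3

value = 3


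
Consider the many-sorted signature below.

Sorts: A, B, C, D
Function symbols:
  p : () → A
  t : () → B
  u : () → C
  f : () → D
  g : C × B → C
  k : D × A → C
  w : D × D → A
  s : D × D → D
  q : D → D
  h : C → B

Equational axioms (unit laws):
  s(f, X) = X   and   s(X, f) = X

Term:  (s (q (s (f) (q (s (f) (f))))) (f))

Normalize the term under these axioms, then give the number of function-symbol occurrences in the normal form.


1. (s (q (s (f) (q (s (f) (f))))) (f))  →  (q (s (f) (q (s (f) (f)))))
2. (q (s (f) (q (s (f) (f)))))  →  (q (q (s (f) (f))))
3. (q (q (s (f) (f))))  →  (q (q (f)))
normal form: (q (q (f)))

size = 3


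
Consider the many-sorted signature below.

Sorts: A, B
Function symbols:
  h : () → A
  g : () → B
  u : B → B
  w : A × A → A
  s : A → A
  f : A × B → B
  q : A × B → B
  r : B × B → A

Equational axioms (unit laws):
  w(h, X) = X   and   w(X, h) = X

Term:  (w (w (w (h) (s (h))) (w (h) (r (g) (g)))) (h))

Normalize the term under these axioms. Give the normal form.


normal form = (w (s (h)) (r (g) (g)))

1. (w (w (w (h) (s (h))) (w (h) (r (g) (g)))) (h))  →  (w (w (h) (s (h))) (w (h) (r (g) (g))))
2. (w (w (h) (s (h))) (w (h) (r (g) (g))))  →  (w (s (h)) (w (h) (r (g) (g))))
3. (w (s (h)) (w (h) (r (g) (g))))  →  (w (s (h)) (r (g) (g)))


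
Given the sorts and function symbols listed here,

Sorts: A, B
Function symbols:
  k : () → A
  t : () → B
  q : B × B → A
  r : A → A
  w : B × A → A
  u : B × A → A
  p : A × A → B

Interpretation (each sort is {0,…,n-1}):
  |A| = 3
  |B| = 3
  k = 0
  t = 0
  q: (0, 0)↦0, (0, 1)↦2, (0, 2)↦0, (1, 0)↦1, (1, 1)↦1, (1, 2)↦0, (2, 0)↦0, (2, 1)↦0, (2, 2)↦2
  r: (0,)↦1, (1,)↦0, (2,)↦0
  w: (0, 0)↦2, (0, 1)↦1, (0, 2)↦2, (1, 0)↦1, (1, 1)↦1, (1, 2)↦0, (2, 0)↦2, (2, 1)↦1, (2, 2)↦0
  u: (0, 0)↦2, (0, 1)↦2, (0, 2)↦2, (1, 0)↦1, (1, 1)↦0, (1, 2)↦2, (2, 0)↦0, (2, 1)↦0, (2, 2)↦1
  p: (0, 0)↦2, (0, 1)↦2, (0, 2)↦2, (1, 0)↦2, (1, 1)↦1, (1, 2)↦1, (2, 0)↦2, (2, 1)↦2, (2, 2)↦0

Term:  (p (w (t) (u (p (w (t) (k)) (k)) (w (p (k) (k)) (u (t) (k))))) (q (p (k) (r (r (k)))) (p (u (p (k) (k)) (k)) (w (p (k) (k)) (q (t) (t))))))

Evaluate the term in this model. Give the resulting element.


  t = 0
  t = 0
  k = 0
  (w (t) (k)) = w(0, 0) = 2
  k = 0
  (p (w (t) (k)) (k)) = p(2, 0) = 2
  k = 0
  k = 0
  (p (k) (k)) = p(0, 0) = 2
  t = 0
  k = 0
  (u (t) (k)) = u(0, 0) = 2
  (w (p (k) (k)) (u (t) (k))) = w(2, 2) = 0
  (u (p (w (t) (k)) (k)) (w (p (k) (k)) (u (t) (k)))) = u(2, 0) = 0
  (w (t) (u (p (w (t) (k)) (k)) (w (p (k) (k)) (u (t) (k))))) = w(0, 0) = 2
  k = 0
  k = 0
  (r (k)) = r(0,) = 1
  (r (r (k))) = r(1,) = 0
  (p (k) (r (r (k)))) = p(0, 0) = 2
  k = 0
  k = 0
  (p (k) (k)) = p(0, 0) = 2
  k = 0
  (u (p (k) (k)) (k)) = u(2, 0) = 0
  k = 0
  k = 0
  (p (k) (k)) = p(0, 0) = 2
  t = 0
  t = 0
  (q (t) (t)) = q(0, 0) = 0
  (w (p (k) (k)) (q (t) (t))) = w(2, 0) = 2
  (p (u (p (k) (k)) (k)) (w (p (k) (k)) (q (t) (t)))) = p(0, 2) = 2
  (q (p (k) (r (r (k)))) (p (u (p (k) (k)) (k)) (w (p (k) (k)) (q (t) (t))))) = q(2, 2) = 2
  (p (w (t) (u (p (w (t) (k)) (k)) (w (p (k) (k)) (u (t) (k))))) (q (p (k) (r (r (k)))) (p (u (p (k) (k)) (k)) (w (p (k) (k)) (q (t) (t)))))) = p(2, 2) = 0

value = 0


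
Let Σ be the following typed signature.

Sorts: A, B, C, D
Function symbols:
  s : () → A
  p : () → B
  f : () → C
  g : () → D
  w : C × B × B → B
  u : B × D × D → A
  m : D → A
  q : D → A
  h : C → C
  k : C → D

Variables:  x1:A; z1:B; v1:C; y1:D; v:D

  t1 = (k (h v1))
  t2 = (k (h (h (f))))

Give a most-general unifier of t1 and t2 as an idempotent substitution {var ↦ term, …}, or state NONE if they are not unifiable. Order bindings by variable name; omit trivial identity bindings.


{v1 ↦ (h (f))}


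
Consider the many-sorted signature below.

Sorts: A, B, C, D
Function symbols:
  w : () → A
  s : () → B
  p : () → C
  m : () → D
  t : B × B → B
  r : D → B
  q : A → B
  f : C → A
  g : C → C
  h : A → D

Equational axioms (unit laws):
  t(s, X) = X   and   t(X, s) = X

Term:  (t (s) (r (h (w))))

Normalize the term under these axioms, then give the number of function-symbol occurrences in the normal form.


size = 3

1. (t (s) (r (h (w))))  →  (r (h (w)))
normal form: (r (h (w)))


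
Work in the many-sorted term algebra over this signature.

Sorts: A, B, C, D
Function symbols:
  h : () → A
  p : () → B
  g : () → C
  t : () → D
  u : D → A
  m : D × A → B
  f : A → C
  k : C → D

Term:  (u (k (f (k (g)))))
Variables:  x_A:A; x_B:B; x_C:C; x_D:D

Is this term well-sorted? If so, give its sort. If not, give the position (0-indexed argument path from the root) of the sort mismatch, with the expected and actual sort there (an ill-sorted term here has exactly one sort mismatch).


ill-sorted at position [0, 0, 0]: expected A, got D

        (g) : C
      (k (g)) : D
    (f (k (g))) : ✗ arg 0 at [0, 0, 0] has sort D, expected A


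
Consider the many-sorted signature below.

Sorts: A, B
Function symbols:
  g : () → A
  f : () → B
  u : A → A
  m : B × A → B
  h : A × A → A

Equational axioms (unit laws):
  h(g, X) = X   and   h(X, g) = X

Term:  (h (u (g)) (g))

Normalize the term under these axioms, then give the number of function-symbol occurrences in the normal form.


size = 2

1. (h (u (g)) (g))  →  (u (g))
normal form: (u (g))


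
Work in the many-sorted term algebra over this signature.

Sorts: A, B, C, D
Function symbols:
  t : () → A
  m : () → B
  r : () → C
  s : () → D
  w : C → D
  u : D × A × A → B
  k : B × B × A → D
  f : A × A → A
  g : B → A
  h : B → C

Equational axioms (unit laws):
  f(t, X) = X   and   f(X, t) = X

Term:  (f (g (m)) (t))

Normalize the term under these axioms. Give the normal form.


1. (f (g (m)) (t))  →  (g (m))

normal form = (g (m))


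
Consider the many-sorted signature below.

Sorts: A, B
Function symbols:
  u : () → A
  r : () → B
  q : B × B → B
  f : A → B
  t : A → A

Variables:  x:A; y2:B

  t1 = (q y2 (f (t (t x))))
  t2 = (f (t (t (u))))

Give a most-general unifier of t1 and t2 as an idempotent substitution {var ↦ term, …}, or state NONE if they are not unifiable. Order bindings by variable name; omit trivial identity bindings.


NONE (not unifiable)

head clash or occurs-check failure — not unifiable


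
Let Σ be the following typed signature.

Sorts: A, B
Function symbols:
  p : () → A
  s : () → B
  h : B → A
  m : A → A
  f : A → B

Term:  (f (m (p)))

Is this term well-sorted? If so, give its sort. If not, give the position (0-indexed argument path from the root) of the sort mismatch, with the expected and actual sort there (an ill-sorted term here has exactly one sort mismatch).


well-sorted; sort = B

    (p) : A
  (m (p)) : A
(f (m (p))) : B


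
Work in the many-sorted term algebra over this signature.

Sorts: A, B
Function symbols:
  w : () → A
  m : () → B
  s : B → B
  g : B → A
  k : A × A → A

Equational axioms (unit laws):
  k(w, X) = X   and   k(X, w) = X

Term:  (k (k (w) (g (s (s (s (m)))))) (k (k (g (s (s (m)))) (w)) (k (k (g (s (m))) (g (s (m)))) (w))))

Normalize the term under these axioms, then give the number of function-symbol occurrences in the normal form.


1. (k (k (w) (g (s (s (s (m)))))) (k (k (g (s (s (m)))) (w)) (k (k (g (s (m))) (g (s (m)))) (w))))  →  (k (g (s (s (s (m))))) (k (k (g (s (s (m)))) (w)) (k (k (g (s (m))) (g (s (m)))) (w))))
2. (k (g (s (s (s (m))))) (k (k (g (s (s (m)))) (w)) (k (k (g (s (m))) (g (s (m)))) (w))))  →  (k (g (s (s (s (m))))) (k (g (s (s (m)))) (k (k (g (s (m))) (g (s (m)))) (w))))
3. (k (g (s (s (s (m))))) (k (g (s (s (m)))) (k (k (g (s (m))) (g (s (m)))) (w))))  →  (k (g (s (s (s (m))))) (k (g (s (s (m)))) (k (g (s (m))) (g (s (m))))))
normal form: (k (g (s (s (s (m))))) (k (g (s (s (m)))) (k (g (s (m))) (g (s (m))))))

size = 18


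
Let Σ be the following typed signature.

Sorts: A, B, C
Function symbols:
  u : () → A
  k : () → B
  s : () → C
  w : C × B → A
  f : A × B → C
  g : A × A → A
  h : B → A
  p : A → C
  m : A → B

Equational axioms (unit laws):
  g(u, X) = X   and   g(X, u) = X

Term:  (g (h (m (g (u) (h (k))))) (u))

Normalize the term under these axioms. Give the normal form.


1. (g (h (m (g (u) (h (k))))) (u))  →  (h (m (g (u) (h (k)))))
2. (h (m (g (u) (h (k)))))  →  (h (m (h (k))))

normal form = (h (m (h (k))))


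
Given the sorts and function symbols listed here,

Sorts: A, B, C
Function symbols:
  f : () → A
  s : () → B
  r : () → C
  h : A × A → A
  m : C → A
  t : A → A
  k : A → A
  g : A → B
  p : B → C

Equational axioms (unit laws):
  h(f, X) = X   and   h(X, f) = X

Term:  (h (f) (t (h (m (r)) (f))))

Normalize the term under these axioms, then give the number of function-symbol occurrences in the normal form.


1. (h (f) (t (h (m (r)) (f))))  →  (t (h (m (r)) (f)))
2. (t (h (m (r)) (f)))  →  (t (m (r)))
normal form: (t (m (r)))

size = 3


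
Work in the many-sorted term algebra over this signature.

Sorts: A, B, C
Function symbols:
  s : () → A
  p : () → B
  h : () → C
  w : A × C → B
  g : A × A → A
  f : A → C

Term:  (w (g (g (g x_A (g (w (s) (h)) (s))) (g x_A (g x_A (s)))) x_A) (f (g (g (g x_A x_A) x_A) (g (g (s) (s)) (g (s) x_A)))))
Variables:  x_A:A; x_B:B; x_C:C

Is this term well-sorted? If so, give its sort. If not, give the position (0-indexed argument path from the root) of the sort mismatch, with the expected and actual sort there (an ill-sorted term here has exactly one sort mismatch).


        x_A : A
            (s) : A
            (h) : C
          (w (s) (h)) : B
          (s) : A
        (g (w (s) (h)) (s)) : ✗ arg 0 at [0, 0, 0, 1, 0] has sort B, expected A
        x_A : A
          x_A : A
          (s) : A
        (g x_A (s)) : A
      (g x_A (g x_A (s))) : A
    x_A : A
          x_A : A
          x_A : A
        (g x_A x_A) : A
        x_A : A
      (g (g x_A x_A) x_A) : A
          (s) : A
          (s) : A
        (g (s) (s)) : A
          (s) : A
          x_A : A
        (g (s) x_A) : A
      (g (g (s) (s)) (g (s) x_A)) : A
    (g (g (g x_A x_A) x_A) (g (g (s) (s)) (g (s) x_A))) : A
  (f (g (g (g x_A x_A) x_A) (g (g (s) (s)) (g (s) x_A)))) : C

ill-sorted at position [0, 0, 0, 1, 0]: expected A, got B


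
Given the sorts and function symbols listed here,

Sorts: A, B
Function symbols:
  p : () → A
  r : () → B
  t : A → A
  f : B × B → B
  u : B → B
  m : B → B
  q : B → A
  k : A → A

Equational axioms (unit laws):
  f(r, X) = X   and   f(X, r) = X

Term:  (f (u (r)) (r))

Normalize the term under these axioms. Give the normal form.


normal form = (u (r))

1. (f (u (r)) (r))  →  (u (r))


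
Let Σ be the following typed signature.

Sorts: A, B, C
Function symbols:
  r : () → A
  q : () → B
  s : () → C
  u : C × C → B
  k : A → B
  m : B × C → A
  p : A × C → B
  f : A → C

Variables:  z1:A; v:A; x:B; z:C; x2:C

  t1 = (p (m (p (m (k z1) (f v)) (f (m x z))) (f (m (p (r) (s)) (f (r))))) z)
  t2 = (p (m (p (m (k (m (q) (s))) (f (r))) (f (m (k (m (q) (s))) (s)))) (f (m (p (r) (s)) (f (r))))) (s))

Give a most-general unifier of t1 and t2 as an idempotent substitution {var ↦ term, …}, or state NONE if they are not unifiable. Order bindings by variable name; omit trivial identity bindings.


{v ↦ (r), x ↦ (k (m (q) (s))), z ↦ (s), z1 ↦ (m (q) (s))}


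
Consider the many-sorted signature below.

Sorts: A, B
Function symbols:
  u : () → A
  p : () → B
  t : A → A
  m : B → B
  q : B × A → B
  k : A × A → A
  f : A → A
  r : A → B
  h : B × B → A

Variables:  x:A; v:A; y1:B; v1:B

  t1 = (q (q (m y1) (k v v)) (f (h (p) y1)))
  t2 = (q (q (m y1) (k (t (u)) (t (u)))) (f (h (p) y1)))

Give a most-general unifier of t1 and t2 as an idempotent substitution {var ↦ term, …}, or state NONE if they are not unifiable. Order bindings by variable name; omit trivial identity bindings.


{v ↦ (t (u))}


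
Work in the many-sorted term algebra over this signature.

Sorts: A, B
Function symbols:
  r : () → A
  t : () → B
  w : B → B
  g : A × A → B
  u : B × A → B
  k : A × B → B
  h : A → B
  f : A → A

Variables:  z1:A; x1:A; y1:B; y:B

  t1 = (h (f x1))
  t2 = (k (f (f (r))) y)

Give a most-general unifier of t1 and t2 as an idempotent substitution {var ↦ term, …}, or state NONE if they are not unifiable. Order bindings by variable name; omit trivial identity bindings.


NONE (not unifiable)

head clash or occurs-check failure — not unifiable


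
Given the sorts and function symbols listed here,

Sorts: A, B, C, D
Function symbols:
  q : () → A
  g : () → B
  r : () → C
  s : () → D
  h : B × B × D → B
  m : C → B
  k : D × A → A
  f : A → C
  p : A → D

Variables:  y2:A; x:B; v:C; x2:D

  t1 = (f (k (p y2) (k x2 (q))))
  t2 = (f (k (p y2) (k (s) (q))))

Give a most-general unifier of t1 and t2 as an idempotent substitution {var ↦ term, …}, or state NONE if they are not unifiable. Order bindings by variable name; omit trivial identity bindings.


{x2 ↦ (s)}


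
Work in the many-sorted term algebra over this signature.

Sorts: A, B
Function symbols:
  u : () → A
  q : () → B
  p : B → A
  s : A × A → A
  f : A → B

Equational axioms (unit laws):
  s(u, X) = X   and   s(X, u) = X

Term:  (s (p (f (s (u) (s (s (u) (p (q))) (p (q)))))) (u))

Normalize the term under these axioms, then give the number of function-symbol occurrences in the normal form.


size = 7

1. (s (p (f (s (u) (s (s (u) (p (q))) (p (q)))))) (u))  →  (p (f (s (u) (s (s (u) (p (q))) (p (q))))))
2. (p (f (s (u) (s (s (u) (p (q))) (p (q))))))  →  (p (f (s (s (u) (p (q))) (p (q)))))
3. (p (f (s (s (u) (p (q))) (p (q)))))  →  (p (f (s (p (q)) (p (q)))))
normal form: (p (f (s (p (q)) (p (q)))))


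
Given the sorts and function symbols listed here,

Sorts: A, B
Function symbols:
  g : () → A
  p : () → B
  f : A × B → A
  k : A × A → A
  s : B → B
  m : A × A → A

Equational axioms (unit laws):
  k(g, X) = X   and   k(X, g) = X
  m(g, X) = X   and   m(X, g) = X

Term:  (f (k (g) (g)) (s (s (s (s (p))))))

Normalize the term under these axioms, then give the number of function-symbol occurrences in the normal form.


1. (f (k (g) (g)) (s (s (s (s (p))))))  →  (f (g) (s (s (s (s (p))))))
normal form: (f (g) (s (s (s (s (p))))))

size = 7


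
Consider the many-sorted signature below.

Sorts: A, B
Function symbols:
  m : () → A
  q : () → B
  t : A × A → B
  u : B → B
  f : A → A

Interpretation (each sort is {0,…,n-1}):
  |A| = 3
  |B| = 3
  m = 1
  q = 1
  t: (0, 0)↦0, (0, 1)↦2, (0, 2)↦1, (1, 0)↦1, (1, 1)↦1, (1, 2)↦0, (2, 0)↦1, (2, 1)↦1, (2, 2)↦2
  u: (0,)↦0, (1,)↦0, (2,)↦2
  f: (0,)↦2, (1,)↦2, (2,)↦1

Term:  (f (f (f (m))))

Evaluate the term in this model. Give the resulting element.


  m = 1
  (f (m)) = f(1,) = 2
  (f (f (m))) = f(2,) = 1
  (f (f (f (m)))) = f(1,) = 2

value = 2


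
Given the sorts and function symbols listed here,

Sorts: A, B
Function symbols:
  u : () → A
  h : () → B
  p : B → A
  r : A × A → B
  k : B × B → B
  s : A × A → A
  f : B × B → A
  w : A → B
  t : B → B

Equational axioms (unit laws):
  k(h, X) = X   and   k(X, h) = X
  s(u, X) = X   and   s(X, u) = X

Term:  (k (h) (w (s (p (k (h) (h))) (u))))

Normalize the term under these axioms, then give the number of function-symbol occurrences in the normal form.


1. (k (h) (w (s (p (k (h) (h))) (u))))  →  (w (s (p (k (h) (h))) (u)))
2. (w (s (p (k (h) (h))) (u)))  →  (w (p (k (h) (h))))
3. (w (p (k (h) (h))))  →  (w (p (h)))
normal form: (w (p (h)))

size = 3


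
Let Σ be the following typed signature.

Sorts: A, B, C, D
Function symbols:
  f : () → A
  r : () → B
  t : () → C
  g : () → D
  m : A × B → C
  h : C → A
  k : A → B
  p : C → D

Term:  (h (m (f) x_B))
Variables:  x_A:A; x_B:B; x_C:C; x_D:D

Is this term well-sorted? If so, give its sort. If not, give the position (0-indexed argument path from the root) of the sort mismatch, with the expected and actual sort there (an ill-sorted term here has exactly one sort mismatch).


well-sorted; sort = A

    (f) : A
    x_B : B
  (m (f) x_B) : C
(h (m (f) x_B)) : A


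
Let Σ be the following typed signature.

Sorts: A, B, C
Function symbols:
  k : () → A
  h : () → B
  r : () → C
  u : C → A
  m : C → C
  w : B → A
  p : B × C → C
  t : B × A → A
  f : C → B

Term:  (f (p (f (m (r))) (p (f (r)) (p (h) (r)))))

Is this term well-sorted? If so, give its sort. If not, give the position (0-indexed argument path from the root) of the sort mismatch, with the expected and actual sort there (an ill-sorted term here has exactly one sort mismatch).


        (r) : C
      (m (r)) : C
    (f (m (r))) : B
        (r) : C
      (f (r)) : B
        (h) : B
        (r) : C
      (p (h) (r)) : C
    (p (f (r)) (p (h) (r))) : C
  (p (f (m (r))) (p (f (r)) (p (h) (r)))) : C
(f (p (f (m (r))) (p (f (r)) (p (h) (r))))) : B

well-sorted; sort = B


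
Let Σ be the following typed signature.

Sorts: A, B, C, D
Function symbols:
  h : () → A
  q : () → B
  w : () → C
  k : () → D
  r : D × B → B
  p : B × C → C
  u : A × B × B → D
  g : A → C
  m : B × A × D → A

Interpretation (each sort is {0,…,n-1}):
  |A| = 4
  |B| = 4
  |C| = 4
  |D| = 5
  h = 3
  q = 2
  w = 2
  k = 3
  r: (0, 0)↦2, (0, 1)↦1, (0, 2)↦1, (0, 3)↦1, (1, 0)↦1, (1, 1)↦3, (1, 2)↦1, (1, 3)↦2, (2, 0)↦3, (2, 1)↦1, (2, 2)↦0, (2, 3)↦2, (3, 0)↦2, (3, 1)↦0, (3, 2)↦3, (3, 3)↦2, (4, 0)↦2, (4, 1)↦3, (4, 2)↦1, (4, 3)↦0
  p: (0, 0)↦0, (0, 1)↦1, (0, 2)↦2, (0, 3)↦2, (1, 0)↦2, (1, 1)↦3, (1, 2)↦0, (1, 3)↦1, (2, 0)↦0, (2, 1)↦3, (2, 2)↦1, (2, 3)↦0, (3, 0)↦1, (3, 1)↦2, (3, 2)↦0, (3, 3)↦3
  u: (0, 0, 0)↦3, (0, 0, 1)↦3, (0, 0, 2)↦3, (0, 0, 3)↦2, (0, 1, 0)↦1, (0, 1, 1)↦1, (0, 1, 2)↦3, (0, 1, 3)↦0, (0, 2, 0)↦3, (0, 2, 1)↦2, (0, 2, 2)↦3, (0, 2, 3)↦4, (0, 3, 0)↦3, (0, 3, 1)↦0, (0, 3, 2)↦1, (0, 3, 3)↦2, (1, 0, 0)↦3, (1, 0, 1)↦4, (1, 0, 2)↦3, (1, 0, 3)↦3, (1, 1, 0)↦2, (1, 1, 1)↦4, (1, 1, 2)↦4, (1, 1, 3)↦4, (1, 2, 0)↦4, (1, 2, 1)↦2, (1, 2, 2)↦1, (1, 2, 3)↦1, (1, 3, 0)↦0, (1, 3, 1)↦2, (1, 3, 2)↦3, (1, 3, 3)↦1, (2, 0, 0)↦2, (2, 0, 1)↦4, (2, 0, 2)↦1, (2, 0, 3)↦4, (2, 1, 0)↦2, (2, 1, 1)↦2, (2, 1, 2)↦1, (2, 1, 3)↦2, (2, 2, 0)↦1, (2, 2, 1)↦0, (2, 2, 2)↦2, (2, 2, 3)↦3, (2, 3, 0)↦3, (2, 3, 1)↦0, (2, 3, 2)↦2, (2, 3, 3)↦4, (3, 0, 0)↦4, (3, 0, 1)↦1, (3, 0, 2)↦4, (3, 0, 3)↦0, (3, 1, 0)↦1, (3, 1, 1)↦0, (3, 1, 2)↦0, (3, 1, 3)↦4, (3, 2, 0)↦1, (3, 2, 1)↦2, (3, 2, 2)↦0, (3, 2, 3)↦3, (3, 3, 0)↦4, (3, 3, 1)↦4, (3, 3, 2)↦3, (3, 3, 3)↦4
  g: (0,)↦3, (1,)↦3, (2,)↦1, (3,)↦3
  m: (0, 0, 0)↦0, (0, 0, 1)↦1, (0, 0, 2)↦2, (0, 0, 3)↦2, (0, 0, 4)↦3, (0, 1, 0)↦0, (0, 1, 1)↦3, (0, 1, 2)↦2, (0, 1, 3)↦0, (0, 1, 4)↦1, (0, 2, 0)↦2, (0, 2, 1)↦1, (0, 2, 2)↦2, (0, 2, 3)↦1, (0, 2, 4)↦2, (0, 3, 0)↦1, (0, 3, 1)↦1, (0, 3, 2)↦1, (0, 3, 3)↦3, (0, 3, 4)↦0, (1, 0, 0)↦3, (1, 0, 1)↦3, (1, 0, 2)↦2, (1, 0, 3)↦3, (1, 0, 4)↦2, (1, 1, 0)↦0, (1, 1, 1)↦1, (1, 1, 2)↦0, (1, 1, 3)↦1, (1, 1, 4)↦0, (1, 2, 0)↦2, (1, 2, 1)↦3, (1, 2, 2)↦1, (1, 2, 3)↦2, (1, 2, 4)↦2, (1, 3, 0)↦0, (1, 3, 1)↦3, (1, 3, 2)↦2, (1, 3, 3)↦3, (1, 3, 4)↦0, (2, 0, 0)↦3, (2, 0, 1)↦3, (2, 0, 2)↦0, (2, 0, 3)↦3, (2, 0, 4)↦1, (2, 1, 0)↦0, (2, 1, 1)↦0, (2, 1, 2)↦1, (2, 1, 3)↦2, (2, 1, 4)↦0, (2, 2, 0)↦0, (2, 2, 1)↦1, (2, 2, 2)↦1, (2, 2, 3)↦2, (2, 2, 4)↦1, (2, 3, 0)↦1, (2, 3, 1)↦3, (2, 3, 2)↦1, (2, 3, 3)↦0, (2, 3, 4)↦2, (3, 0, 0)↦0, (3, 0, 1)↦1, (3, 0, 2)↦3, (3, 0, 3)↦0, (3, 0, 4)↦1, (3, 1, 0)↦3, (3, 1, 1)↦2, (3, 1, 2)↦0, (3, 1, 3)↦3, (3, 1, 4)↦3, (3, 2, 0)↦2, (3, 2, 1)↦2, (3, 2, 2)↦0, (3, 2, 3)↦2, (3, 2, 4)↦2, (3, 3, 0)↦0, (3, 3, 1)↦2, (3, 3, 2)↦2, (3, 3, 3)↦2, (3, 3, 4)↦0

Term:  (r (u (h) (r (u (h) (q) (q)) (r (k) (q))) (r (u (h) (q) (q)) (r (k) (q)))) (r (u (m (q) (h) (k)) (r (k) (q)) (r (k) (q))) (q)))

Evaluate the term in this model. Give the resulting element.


value = 2

  h = 3
  h = 3
  q = 2
  q = 2
  (u (h) (q) (q)) = u(3, 2, 2) = 0
  k = 3
  q = 2
  (r (k) (q)) = r(3, 2) = 3
  (r (u (h) (q) (q)) (r (k) (q))) = r(0, 3) = 1
  h = 3
  q = 2
  q = 2
  (u (h) (q) (q)) = u(3, 2, 2) = 0
  k = 3
  q = 2
  (r (k) (q)) = r(3, 2) = 3
  (r (u (h) (q) (q)) (r (k) (q))) = r(0, 3) = 1
  (u (h) (r (u (h) (q) (q)) (r (k) (q))) (r (u (h) (q) (q)) (r (k) (q)))) = u(3, 1, 1) = 0
  q = 2
  h = 3
  k = 3
  (m (q) (h) (k)) = m(2, 3, 3) = 0
  k = 3
  q = 2
  (r (k) (q)) = r(3, 2) = 3
  k = 3
  q = 2
  (r (k) (q)) = r(3, 2) = 3
  (u (m (q) (h) (k)) (r (k) (q)) (r (k) (q))) = u(0, 3, 3) = 2
  q = 2
  (r (u (m (q) (h) (k)) (r (k) (q)) (r (k) (q))) (q)) = r(2, 2) = 0
  (r (u (h) (r (u (h) (q) (q)) (r (k) (q))) (r (u (h) (q) (q)) (r (k) (q)))) (r (u (m (q) (h) (k)) (r (k) (q)) (r (k) (q))) (q))) = r(0, 0) = 2


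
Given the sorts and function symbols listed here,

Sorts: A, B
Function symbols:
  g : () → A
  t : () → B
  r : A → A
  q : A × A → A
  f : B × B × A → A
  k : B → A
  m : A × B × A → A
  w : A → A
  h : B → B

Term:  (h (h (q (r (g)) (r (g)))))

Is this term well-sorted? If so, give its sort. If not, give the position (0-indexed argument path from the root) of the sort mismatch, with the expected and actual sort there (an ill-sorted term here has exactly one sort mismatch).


ill-sorted at position [0, 0]: expected B, got A

        (g) : A
      (r (g)) : A
        (g) : A
      (r (g)) : A
    (q (r (g)) (r (g))) : A
  (h (q (r (g)) (r (g)))) : ✗ arg 0 at [0, 0] has sort A, expected B


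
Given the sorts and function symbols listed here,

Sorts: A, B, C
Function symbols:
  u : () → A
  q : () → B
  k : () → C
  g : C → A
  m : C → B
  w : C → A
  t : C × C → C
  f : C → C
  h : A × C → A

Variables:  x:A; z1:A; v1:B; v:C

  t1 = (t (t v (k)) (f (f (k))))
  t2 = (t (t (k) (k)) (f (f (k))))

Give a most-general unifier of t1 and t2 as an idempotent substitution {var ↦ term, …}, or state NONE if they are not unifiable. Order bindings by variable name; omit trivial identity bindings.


{v ↦ (k)}


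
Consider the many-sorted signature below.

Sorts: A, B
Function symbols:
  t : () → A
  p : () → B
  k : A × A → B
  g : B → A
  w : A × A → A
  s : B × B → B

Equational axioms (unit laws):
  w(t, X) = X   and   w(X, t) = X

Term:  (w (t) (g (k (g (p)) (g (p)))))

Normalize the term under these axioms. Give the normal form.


1. (w (t) (g (k (g (p)) (g (p)))))  →  (g (k (g (p)) (g (p))))

normal form = (g (k (g (p)) (g (p))))


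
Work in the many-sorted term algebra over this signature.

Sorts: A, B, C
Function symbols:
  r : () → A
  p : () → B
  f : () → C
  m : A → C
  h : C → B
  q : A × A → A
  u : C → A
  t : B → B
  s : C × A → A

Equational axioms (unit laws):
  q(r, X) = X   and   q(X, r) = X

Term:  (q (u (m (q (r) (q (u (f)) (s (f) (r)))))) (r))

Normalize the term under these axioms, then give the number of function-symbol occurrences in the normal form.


1. (q (u (m (q (r) (q (u (f)) (s (f) (r)))))) (r))  →  (u (m (q (r) (q (u (f)) (s (f) (r))))))
2. (u (m (q (r) (q (u (f)) (s (f) (r))))))  →  (u (m (q (u (f)) (s (f) (r)))))
normal form: (u (m (q (u (f)) (s (f) (r)))))

size = 8


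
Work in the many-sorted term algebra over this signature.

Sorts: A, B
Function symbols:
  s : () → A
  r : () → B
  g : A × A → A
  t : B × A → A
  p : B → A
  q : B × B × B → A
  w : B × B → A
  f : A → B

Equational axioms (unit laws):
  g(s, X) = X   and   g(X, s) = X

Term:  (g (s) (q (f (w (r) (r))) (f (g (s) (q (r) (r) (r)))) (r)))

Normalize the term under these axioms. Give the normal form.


1. (g (s) (q (f (w (r) (r))) (f (g (s) (q (r) (r) (r)))) (r)))  →  (q (f (w (r) (r))) (f (g (s) (q (r) (r) (r)))) (r))
2. (q (f (w (r) (r))) (f (g (s) (q (r) (r) (r)))) (r))  →  (q (f (w (r) (r))) (f (q (r) (r) (r))) (r))

normal form = (q (f (w (r) (r))) (f (q (r) (r) (r))) (r))


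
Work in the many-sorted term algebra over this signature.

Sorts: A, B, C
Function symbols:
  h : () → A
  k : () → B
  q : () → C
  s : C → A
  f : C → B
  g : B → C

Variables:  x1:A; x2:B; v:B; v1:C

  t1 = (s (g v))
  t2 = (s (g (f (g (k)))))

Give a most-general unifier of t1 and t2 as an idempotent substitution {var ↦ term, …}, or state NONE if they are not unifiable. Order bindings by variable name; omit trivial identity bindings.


{v ↦ (f (g (k)))}


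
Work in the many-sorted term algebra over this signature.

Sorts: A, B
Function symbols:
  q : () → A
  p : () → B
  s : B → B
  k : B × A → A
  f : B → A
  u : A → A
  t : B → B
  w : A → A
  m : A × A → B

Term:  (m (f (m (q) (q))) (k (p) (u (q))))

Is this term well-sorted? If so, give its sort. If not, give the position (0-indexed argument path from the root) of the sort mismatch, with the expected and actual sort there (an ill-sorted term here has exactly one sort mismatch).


well-sorted; sort = B

      (q) : A
      (q) : A
    (m (q) (q)) : B
  (f (m (q) (q))) : A
    (p) : B
      (q) : A
    (u (q)) : A
  (k (p) (u (q))) : A
(m (f (m (q) (q))) (k (p) (u (q)))) : B


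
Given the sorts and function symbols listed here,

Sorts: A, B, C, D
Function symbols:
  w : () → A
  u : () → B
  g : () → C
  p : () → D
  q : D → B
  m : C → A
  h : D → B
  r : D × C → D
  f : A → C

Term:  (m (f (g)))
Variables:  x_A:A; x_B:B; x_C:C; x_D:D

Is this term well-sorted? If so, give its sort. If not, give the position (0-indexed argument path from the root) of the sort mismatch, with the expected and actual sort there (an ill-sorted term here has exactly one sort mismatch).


ill-sorted at position [0, 0]: expected A, got C

    (g) : C
  (f (g)) : ✗ arg 0 at [0, 0] has sort C, expected A


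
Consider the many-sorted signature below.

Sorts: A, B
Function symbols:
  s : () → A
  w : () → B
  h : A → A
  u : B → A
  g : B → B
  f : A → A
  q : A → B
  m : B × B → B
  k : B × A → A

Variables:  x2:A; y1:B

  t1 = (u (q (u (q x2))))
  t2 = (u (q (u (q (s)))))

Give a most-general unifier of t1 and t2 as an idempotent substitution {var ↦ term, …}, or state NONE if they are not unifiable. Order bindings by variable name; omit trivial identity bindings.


{x2 ↦ (s)}


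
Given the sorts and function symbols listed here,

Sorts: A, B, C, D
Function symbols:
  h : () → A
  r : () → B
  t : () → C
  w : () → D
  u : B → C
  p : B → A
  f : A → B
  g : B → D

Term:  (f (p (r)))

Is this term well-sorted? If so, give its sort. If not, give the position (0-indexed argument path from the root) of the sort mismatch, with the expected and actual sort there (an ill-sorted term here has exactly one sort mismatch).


    (r) : B
  (p (r)) : A
(f (p (r))) : B

well-sorted; sort = B


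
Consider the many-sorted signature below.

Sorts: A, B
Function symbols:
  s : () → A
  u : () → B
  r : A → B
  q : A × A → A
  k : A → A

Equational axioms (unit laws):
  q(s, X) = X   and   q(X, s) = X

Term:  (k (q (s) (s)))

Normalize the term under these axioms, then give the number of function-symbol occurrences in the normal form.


1. (k (q (s) (s)))  →  (k (s))
normal form: (k (s))

size = 2


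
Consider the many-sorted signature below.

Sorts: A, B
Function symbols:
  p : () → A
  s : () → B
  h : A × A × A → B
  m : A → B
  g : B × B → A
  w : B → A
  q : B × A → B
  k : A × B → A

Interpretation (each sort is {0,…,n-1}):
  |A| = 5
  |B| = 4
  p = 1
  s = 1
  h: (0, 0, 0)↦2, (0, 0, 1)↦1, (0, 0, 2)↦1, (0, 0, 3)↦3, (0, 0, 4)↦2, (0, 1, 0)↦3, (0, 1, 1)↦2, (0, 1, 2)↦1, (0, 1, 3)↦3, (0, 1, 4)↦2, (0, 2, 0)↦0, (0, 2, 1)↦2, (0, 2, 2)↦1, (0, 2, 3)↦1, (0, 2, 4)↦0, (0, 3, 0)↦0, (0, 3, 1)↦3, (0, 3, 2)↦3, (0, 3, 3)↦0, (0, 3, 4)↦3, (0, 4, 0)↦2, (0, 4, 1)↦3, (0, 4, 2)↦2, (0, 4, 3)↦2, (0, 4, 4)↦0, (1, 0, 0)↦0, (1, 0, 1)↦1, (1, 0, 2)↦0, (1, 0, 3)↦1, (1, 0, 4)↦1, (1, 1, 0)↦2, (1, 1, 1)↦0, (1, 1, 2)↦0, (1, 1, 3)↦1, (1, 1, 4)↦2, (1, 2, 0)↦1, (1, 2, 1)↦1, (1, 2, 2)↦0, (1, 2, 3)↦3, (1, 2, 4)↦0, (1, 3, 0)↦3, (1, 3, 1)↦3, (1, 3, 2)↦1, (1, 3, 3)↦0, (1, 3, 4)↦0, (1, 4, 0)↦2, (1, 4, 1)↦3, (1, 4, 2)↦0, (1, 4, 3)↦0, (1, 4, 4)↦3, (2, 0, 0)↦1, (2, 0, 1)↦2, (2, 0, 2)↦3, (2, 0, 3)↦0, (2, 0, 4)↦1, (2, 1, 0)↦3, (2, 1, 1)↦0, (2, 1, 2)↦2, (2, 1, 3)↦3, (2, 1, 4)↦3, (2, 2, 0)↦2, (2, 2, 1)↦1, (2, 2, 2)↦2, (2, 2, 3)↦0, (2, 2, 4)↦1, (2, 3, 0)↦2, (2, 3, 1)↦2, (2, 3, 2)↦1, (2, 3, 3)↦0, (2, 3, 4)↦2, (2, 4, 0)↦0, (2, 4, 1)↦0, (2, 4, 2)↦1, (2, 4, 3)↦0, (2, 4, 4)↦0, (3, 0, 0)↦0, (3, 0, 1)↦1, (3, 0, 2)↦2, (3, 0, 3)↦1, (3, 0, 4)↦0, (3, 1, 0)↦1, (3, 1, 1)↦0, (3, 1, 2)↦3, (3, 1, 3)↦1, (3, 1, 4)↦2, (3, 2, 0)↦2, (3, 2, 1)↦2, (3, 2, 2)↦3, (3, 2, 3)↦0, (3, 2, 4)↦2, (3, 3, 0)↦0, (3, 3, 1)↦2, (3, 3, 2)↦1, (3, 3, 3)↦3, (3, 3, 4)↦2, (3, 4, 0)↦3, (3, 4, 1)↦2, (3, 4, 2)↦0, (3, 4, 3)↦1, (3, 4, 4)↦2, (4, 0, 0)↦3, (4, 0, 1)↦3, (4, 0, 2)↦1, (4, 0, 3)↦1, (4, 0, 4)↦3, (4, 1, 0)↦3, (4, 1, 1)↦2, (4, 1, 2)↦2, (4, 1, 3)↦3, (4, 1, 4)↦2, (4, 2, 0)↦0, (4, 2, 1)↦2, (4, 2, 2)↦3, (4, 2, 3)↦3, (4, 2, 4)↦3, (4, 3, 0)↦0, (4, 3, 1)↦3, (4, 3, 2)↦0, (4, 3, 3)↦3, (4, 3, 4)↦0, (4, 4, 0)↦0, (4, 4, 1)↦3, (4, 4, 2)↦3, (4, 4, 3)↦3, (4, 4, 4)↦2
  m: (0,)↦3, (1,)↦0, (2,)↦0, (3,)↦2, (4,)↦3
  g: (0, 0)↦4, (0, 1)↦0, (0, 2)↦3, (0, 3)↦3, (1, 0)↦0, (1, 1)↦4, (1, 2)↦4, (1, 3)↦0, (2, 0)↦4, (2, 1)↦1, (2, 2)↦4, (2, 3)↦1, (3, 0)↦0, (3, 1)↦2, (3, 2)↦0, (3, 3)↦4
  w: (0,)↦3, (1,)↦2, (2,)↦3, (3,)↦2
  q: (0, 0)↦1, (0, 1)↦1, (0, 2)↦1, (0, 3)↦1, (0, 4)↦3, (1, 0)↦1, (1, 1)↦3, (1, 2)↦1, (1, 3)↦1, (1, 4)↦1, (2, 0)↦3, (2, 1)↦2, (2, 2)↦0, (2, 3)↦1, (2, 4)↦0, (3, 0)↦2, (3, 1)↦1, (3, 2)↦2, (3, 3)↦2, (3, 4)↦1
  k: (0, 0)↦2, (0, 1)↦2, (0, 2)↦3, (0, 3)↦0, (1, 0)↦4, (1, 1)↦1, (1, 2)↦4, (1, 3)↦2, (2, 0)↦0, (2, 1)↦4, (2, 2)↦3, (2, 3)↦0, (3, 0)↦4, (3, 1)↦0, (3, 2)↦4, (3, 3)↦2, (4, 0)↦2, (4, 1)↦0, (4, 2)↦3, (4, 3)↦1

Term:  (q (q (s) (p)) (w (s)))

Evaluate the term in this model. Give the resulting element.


value = 2

  s = 1
  p = 1
  (q (s) (p)) = q(1, 1) = 3
  s = 1
  (w (s)) = w(1,) = 2
  (q (q (s) (p)) (w (s))) = q(3, 2) = 2


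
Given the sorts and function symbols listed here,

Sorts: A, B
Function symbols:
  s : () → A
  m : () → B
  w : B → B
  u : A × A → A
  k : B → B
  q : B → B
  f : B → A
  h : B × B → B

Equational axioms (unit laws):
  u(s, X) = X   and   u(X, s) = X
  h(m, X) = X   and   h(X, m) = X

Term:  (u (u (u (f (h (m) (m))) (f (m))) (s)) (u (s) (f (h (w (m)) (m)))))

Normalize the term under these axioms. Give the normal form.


normal form = (u (u (f (m)) (f (m))) (f (w (m))))

1. (u (u (u (f (h (m) (m))) (f (m))) (s)) (u (s) (f (h (w (m)) (m)))))  →  (u (u (f (h (m) (m))) (f (m))) (u (s) (f (h (w (m)) (m)))))
2. (u (u (f (h (m) (m))) (f (m))) (u (s) (f (h (w (m)) (m)))))  →  (u (u (f (m)) (f (m))) (u (s) (f (h (w (m)) (m)))))
3. (u (u (f (m)) (f (m))) (u (s) (f (h (w (m)) (m)))))  →  (u (u (f (m)) (f (m))) (f (h (w (m)) (m))))
4. (u (u (f (m)) (f (m))) (f (h (w (m)) (m))))  →  (u (u (f (m)) (f (m))) (f (w (m))))


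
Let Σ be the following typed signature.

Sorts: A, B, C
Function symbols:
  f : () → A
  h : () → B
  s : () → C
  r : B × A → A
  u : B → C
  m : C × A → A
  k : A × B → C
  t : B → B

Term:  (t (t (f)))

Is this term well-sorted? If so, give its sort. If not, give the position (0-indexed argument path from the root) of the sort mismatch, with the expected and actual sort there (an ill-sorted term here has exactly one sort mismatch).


    (f) : A
  (t (f)) : ✗ arg 0 at [0, 0] has sort A, expected B

ill-sorted at position [0, 0]: expected B, got A


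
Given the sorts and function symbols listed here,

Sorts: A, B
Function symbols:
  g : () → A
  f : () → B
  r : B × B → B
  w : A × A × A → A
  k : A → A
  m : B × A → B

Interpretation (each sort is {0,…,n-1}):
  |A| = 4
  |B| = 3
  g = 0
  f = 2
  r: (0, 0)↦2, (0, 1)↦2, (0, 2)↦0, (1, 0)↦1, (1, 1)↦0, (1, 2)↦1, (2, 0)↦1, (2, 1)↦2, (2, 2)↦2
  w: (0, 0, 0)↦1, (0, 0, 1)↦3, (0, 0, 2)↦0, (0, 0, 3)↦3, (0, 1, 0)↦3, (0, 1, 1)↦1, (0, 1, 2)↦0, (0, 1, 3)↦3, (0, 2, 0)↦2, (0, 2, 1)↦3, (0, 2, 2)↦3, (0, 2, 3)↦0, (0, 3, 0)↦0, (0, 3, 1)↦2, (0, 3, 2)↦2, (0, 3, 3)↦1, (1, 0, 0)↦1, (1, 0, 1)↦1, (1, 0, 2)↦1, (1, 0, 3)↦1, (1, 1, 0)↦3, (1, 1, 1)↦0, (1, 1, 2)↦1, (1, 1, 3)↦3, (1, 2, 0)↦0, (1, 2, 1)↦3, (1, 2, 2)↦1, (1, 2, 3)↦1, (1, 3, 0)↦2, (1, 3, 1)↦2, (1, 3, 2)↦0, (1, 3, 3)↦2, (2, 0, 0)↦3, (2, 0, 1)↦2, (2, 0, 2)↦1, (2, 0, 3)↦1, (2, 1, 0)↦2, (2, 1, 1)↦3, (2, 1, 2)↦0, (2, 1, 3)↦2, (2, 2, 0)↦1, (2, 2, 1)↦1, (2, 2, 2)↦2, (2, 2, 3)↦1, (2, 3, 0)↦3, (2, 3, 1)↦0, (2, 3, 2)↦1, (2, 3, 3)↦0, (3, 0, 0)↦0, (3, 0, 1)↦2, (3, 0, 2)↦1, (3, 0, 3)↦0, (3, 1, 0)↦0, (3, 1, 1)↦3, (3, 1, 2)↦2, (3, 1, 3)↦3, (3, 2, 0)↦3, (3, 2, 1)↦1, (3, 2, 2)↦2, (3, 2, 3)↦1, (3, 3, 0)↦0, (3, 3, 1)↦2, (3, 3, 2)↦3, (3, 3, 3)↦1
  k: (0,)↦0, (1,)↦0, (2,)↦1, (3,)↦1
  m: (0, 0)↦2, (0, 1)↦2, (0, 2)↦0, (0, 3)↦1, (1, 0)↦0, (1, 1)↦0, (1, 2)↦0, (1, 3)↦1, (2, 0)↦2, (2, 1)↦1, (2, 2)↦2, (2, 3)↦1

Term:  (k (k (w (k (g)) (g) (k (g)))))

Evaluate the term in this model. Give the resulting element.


  g = 0
  (k (g)) = k(0,) = 0
  g = 0
  g = 0
  (k (g)) = k(0,) = 0
  (w (k (g)) (g) (k (g))) = w(0, 0, 0) = 1
  (k (w (k (g)) (g) (k (g)))) = k(1,) = 0
  (k (k (w (k (g)) (g) (k (g))))) = k(0,) = 0

value = 0


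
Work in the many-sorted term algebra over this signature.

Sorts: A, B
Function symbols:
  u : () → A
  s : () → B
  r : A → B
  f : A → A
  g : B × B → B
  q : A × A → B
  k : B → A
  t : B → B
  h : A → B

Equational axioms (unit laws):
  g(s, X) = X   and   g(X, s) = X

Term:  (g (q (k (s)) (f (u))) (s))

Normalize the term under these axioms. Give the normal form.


normal form = (q (k (s)) (f (u)))

1. (g (q (k (s)) (f (u))) (s))  →  (q (k (s)) (f (u)))


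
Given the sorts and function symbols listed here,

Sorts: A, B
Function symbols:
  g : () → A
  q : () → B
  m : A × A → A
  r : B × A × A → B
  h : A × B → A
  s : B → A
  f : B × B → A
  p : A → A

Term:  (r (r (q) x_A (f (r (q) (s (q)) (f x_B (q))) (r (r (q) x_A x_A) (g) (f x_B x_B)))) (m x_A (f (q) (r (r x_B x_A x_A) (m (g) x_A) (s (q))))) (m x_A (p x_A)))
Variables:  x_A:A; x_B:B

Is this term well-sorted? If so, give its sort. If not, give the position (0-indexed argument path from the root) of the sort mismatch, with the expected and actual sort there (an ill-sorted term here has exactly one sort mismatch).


    (q) : B
    x_A : A
        (q) : B
          (q) : B
        (s (q)) : A
          x_B : B
          (q) : B
        (f x_B (q)) : A
      (r (q) (s (q)) (f x_B (q))) : B
          (q) : B
          x_A : A
          x_A : A
        (r (q) x_A x_A) : B
        (g) : A
          x_B : B
          x_B : B
        (f x_B x_B) : A
      (r (r (q) x_A x_A) (g) (f x_B x_B)) : B
    (f (r (q) (s (q)) (f x_B (q))) (r (r (q) x_A x_A) (g) (f x_B x_B))) : A
  (r (q) x_A (f (r (q) (s (q)) (f x_B (q))) (r (r (q) x_A x_A) (g) (f x_B x_B)))) : B
    x_A : A
      (q) : B
          x_B : B
          x_A : A
          x_A : A
        (r x_B x_A x_A) : B
          (g) : A
          x_A : A
        (m (g) x_A) : A
          (q) : B
        (s (q)) : A
      (r (r x_B x_A x_A) (m (g) x_A) (s (q))) : B
    (f (q) (r (r x_B x_A x_A) (m (g) x_A) (s (q)))) : A
  (m x_A (f (q) (r (r x_B x_A x_A) (m (g) x_A) (s (q))))) : A
    x_A : A
      x_A : A
    (p x_A) : A
  (m x_A (p x_A)) : A
(r (r (q) x_A (f (r (q) (s (q)) (f x_B (q))) (r (r (q) x_A x_A) (g) (f x_B x_B)))) (m x_A (f (q) (r (r x_B x_A x_A) (m (g) x_A) (s (q))))) (m x_A (p x_A))) : B

well-sorted; sort = B
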